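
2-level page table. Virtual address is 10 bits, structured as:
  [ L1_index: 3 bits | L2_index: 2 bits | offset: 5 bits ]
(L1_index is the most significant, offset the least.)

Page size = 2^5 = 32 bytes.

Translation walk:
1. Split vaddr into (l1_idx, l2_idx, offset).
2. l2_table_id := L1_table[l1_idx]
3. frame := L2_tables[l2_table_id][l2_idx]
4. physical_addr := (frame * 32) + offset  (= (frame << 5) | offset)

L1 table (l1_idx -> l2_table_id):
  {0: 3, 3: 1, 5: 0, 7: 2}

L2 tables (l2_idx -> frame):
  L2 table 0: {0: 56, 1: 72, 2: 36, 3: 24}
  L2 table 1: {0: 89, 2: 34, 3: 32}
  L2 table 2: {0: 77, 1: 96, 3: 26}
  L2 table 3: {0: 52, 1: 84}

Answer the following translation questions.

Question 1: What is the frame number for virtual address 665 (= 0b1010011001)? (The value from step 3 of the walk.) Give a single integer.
vaddr = 665: l1_idx=5, l2_idx=0
L1[5] = 0; L2[0][0] = 56

Answer: 56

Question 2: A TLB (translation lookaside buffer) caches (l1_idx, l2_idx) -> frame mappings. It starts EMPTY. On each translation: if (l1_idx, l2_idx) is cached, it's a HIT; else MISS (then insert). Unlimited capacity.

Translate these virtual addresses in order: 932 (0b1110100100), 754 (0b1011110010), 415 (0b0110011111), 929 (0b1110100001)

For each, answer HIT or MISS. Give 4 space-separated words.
Answer: MISS MISS MISS HIT

Derivation:
vaddr=932: (7,1) not in TLB -> MISS, insert
vaddr=754: (5,3) not in TLB -> MISS, insert
vaddr=415: (3,0) not in TLB -> MISS, insert
vaddr=929: (7,1) in TLB -> HIT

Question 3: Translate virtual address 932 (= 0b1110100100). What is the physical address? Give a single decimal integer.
Answer: 3076

Derivation:
vaddr = 932 = 0b1110100100
Split: l1_idx=7, l2_idx=1, offset=4
L1[7] = 2
L2[2][1] = 96
paddr = 96 * 32 + 4 = 3076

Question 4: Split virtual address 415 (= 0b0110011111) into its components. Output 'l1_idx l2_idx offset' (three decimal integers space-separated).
vaddr = 415 = 0b0110011111
  top 3 bits -> l1_idx = 3
  next 2 bits -> l2_idx = 0
  bottom 5 bits -> offset = 31

Answer: 3 0 31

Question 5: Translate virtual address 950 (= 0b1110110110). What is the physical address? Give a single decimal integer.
Answer: 3094

Derivation:
vaddr = 950 = 0b1110110110
Split: l1_idx=7, l2_idx=1, offset=22
L1[7] = 2
L2[2][1] = 96
paddr = 96 * 32 + 22 = 3094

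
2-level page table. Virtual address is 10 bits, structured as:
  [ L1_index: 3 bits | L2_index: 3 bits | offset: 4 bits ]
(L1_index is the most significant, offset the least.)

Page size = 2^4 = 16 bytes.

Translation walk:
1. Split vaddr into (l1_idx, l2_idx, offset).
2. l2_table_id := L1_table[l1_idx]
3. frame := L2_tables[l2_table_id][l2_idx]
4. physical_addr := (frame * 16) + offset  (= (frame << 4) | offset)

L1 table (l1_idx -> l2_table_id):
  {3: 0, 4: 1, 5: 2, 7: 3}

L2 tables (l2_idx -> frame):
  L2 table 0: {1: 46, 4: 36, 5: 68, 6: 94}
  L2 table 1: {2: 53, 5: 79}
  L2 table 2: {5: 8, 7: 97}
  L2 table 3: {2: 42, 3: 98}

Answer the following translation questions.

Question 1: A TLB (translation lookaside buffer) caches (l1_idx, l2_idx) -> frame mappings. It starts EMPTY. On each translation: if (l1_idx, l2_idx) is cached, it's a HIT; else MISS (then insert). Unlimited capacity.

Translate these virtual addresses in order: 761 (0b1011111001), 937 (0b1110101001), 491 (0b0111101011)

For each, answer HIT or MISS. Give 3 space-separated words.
Answer: MISS MISS MISS

Derivation:
vaddr=761: (5,7) not in TLB -> MISS, insert
vaddr=937: (7,2) not in TLB -> MISS, insert
vaddr=491: (3,6) not in TLB -> MISS, insert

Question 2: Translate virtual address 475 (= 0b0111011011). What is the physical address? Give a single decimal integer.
Answer: 1099

Derivation:
vaddr = 475 = 0b0111011011
Split: l1_idx=3, l2_idx=5, offset=11
L1[3] = 0
L2[0][5] = 68
paddr = 68 * 16 + 11 = 1099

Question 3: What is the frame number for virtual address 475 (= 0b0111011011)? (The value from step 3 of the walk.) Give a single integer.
Answer: 68

Derivation:
vaddr = 475: l1_idx=3, l2_idx=5
L1[3] = 0; L2[0][5] = 68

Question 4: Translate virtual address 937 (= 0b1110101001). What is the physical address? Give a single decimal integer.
vaddr = 937 = 0b1110101001
Split: l1_idx=7, l2_idx=2, offset=9
L1[7] = 3
L2[3][2] = 42
paddr = 42 * 16 + 9 = 681

Answer: 681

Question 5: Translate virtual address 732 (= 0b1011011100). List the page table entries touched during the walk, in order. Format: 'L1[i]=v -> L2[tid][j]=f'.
vaddr = 732 = 0b1011011100
Split: l1_idx=5, l2_idx=5, offset=12

Answer: L1[5]=2 -> L2[2][5]=8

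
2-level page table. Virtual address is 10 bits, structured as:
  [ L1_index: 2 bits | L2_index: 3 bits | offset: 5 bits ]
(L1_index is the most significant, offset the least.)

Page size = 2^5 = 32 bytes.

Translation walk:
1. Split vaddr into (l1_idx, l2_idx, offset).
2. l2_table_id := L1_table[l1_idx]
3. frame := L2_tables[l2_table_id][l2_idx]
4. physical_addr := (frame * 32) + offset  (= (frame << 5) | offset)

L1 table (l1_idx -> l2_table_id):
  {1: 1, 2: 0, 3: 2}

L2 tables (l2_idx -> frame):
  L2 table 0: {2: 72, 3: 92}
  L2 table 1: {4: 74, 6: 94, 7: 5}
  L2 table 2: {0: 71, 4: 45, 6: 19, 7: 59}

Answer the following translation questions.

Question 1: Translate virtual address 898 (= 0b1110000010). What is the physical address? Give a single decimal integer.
Answer: 1442

Derivation:
vaddr = 898 = 0b1110000010
Split: l1_idx=3, l2_idx=4, offset=2
L1[3] = 2
L2[2][4] = 45
paddr = 45 * 32 + 2 = 1442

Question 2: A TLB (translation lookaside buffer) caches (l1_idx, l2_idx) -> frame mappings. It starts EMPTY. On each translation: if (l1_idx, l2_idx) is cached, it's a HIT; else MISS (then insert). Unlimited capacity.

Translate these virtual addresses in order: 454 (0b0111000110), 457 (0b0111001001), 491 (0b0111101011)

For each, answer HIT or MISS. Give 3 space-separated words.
vaddr=454: (1,6) not in TLB -> MISS, insert
vaddr=457: (1,6) in TLB -> HIT
vaddr=491: (1,7) not in TLB -> MISS, insert

Answer: MISS HIT MISS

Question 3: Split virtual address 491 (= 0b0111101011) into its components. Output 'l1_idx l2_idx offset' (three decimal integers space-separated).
Answer: 1 7 11

Derivation:
vaddr = 491 = 0b0111101011
  top 2 bits -> l1_idx = 1
  next 3 bits -> l2_idx = 7
  bottom 5 bits -> offset = 11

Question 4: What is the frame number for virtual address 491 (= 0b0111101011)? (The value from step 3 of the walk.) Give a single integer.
Answer: 5

Derivation:
vaddr = 491: l1_idx=1, l2_idx=7
L1[1] = 1; L2[1][7] = 5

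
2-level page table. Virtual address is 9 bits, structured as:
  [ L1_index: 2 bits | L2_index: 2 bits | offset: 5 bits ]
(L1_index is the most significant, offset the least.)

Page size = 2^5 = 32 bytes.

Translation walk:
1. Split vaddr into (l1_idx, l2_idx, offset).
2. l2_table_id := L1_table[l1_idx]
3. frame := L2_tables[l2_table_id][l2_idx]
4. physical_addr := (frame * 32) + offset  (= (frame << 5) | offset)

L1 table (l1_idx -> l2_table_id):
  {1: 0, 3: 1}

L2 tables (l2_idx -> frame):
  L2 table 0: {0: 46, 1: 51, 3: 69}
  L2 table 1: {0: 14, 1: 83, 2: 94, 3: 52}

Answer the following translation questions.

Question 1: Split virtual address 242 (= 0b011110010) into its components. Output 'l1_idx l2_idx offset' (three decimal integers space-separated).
Answer: 1 3 18

Derivation:
vaddr = 242 = 0b011110010
  top 2 bits -> l1_idx = 1
  next 2 bits -> l2_idx = 3
  bottom 5 bits -> offset = 18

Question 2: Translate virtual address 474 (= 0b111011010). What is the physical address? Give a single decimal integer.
vaddr = 474 = 0b111011010
Split: l1_idx=3, l2_idx=2, offset=26
L1[3] = 1
L2[1][2] = 94
paddr = 94 * 32 + 26 = 3034

Answer: 3034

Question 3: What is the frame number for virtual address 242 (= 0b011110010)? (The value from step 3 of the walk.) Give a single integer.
vaddr = 242: l1_idx=1, l2_idx=3
L1[1] = 0; L2[0][3] = 69

Answer: 69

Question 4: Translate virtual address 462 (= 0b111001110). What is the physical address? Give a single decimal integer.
Answer: 3022

Derivation:
vaddr = 462 = 0b111001110
Split: l1_idx=3, l2_idx=2, offset=14
L1[3] = 1
L2[1][2] = 94
paddr = 94 * 32 + 14 = 3022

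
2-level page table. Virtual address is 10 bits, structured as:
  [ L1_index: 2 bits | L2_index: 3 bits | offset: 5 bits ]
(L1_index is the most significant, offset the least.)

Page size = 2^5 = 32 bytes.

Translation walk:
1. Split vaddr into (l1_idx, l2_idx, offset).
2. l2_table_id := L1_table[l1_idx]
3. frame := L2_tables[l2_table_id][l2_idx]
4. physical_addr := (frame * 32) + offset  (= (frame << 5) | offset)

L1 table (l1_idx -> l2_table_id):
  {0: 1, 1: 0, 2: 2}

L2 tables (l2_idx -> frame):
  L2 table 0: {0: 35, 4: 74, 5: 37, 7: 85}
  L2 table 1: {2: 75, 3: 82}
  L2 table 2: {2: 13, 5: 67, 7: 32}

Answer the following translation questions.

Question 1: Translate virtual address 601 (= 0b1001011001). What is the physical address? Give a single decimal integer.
Answer: 441

Derivation:
vaddr = 601 = 0b1001011001
Split: l1_idx=2, l2_idx=2, offset=25
L1[2] = 2
L2[2][2] = 13
paddr = 13 * 32 + 25 = 441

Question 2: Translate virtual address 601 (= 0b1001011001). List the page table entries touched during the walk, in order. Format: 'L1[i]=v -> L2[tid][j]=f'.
vaddr = 601 = 0b1001011001
Split: l1_idx=2, l2_idx=2, offset=25

Answer: L1[2]=2 -> L2[2][2]=13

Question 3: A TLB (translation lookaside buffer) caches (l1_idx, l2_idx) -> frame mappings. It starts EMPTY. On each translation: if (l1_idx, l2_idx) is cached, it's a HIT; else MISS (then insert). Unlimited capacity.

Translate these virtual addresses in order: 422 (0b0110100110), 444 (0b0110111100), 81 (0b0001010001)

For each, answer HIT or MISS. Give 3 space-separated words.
Answer: MISS HIT MISS

Derivation:
vaddr=422: (1,5) not in TLB -> MISS, insert
vaddr=444: (1,5) in TLB -> HIT
vaddr=81: (0,2) not in TLB -> MISS, insert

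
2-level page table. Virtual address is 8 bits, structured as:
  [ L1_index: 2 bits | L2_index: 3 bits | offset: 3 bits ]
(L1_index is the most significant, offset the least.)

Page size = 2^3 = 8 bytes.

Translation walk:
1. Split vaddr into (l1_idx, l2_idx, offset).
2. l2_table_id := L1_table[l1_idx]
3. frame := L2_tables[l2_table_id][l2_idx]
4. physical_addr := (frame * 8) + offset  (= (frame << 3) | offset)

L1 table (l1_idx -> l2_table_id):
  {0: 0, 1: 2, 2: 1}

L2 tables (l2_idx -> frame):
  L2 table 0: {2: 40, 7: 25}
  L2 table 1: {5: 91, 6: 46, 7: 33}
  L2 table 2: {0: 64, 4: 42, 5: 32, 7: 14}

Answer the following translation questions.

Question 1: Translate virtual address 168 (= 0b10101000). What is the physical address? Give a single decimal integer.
vaddr = 168 = 0b10101000
Split: l1_idx=2, l2_idx=5, offset=0
L1[2] = 1
L2[1][5] = 91
paddr = 91 * 8 + 0 = 728

Answer: 728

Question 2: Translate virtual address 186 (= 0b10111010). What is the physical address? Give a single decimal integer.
Answer: 266

Derivation:
vaddr = 186 = 0b10111010
Split: l1_idx=2, l2_idx=7, offset=2
L1[2] = 1
L2[1][7] = 33
paddr = 33 * 8 + 2 = 266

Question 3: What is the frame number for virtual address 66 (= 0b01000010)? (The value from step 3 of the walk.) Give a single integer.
vaddr = 66: l1_idx=1, l2_idx=0
L1[1] = 2; L2[2][0] = 64

Answer: 64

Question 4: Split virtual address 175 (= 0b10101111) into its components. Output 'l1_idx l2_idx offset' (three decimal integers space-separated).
vaddr = 175 = 0b10101111
  top 2 bits -> l1_idx = 2
  next 3 bits -> l2_idx = 5
  bottom 3 bits -> offset = 7

Answer: 2 5 7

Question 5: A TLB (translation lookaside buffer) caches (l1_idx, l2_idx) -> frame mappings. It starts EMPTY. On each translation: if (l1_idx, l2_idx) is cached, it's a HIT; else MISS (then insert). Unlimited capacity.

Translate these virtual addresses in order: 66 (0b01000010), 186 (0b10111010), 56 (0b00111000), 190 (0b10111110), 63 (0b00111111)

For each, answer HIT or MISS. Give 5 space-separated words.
vaddr=66: (1,0) not in TLB -> MISS, insert
vaddr=186: (2,7) not in TLB -> MISS, insert
vaddr=56: (0,7) not in TLB -> MISS, insert
vaddr=190: (2,7) in TLB -> HIT
vaddr=63: (0,7) in TLB -> HIT

Answer: MISS MISS MISS HIT HIT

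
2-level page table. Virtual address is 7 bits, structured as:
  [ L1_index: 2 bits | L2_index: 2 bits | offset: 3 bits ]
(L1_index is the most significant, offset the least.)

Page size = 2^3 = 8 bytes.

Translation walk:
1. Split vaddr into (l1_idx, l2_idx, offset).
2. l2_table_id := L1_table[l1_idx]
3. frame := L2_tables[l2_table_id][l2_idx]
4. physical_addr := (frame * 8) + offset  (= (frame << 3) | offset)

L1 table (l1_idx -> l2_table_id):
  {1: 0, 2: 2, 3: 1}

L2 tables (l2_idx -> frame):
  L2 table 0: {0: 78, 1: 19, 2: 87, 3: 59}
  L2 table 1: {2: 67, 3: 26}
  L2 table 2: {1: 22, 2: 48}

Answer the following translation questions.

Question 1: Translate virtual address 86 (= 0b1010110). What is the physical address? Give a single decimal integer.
vaddr = 86 = 0b1010110
Split: l1_idx=2, l2_idx=2, offset=6
L1[2] = 2
L2[2][2] = 48
paddr = 48 * 8 + 6 = 390

Answer: 390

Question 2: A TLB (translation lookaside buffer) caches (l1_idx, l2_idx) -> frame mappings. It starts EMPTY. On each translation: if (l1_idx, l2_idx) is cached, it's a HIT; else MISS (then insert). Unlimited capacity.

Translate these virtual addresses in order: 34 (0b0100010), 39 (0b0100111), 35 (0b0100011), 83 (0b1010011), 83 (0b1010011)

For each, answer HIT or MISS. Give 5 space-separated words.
Answer: MISS HIT HIT MISS HIT

Derivation:
vaddr=34: (1,0) not in TLB -> MISS, insert
vaddr=39: (1,0) in TLB -> HIT
vaddr=35: (1,0) in TLB -> HIT
vaddr=83: (2,2) not in TLB -> MISS, insert
vaddr=83: (2,2) in TLB -> HIT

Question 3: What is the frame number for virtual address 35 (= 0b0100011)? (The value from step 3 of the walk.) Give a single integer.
vaddr = 35: l1_idx=1, l2_idx=0
L1[1] = 0; L2[0][0] = 78

Answer: 78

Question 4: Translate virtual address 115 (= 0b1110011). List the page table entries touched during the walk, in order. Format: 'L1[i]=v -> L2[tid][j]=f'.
vaddr = 115 = 0b1110011
Split: l1_idx=3, l2_idx=2, offset=3

Answer: L1[3]=1 -> L2[1][2]=67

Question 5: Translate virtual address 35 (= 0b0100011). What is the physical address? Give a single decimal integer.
Answer: 627

Derivation:
vaddr = 35 = 0b0100011
Split: l1_idx=1, l2_idx=0, offset=3
L1[1] = 0
L2[0][0] = 78
paddr = 78 * 8 + 3 = 627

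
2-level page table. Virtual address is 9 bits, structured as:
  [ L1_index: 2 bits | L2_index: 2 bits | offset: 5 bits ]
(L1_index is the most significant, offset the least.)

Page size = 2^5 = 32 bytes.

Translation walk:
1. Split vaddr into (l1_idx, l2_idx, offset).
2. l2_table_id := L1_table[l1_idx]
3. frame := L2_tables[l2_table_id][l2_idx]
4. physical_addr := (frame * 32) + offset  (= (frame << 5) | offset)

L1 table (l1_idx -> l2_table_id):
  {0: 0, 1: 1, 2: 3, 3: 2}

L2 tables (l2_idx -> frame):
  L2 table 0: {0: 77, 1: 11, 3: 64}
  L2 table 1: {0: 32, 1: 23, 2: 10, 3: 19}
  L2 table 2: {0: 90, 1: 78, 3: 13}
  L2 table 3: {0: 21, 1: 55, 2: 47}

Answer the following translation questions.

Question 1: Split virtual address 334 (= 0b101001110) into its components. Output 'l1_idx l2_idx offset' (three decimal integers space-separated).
vaddr = 334 = 0b101001110
  top 2 bits -> l1_idx = 2
  next 2 bits -> l2_idx = 2
  bottom 5 bits -> offset = 14

Answer: 2 2 14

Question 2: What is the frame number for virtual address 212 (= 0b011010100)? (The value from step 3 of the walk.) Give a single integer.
vaddr = 212: l1_idx=1, l2_idx=2
L1[1] = 1; L2[1][2] = 10

Answer: 10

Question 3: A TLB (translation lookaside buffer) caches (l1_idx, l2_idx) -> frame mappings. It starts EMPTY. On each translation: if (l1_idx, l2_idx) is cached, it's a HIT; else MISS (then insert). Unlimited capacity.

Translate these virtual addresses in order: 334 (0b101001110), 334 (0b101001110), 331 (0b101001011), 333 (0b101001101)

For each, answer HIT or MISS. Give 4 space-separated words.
Answer: MISS HIT HIT HIT

Derivation:
vaddr=334: (2,2) not in TLB -> MISS, insert
vaddr=334: (2,2) in TLB -> HIT
vaddr=331: (2,2) in TLB -> HIT
vaddr=333: (2,2) in TLB -> HIT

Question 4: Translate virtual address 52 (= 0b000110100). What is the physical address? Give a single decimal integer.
vaddr = 52 = 0b000110100
Split: l1_idx=0, l2_idx=1, offset=20
L1[0] = 0
L2[0][1] = 11
paddr = 11 * 32 + 20 = 372

Answer: 372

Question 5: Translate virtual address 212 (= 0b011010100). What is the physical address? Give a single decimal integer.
vaddr = 212 = 0b011010100
Split: l1_idx=1, l2_idx=2, offset=20
L1[1] = 1
L2[1][2] = 10
paddr = 10 * 32 + 20 = 340

Answer: 340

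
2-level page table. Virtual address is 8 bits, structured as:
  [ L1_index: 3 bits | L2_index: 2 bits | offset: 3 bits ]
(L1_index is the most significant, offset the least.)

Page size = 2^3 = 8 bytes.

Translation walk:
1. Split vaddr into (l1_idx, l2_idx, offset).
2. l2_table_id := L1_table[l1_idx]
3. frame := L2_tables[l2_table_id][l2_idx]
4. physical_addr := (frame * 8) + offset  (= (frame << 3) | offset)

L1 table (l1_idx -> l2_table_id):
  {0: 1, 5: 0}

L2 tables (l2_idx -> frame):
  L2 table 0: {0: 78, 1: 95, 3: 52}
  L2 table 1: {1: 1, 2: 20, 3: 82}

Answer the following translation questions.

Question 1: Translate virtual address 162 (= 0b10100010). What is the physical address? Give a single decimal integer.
vaddr = 162 = 0b10100010
Split: l1_idx=5, l2_idx=0, offset=2
L1[5] = 0
L2[0][0] = 78
paddr = 78 * 8 + 2 = 626

Answer: 626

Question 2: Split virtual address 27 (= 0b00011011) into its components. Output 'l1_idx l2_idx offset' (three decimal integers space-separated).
vaddr = 27 = 0b00011011
  top 3 bits -> l1_idx = 0
  next 2 bits -> l2_idx = 3
  bottom 3 bits -> offset = 3

Answer: 0 3 3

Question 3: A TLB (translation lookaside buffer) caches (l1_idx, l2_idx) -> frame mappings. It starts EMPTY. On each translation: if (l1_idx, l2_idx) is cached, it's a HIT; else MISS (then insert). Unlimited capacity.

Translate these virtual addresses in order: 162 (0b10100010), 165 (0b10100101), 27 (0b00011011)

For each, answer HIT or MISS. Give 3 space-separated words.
vaddr=162: (5,0) not in TLB -> MISS, insert
vaddr=165: (5,0) in TLB -> HIT
vaddr=27: (0,3) not in TLB -> MISS, insert

Answer: MISS HIT MISS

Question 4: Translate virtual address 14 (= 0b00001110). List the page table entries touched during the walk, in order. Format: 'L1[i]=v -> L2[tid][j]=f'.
Answer: L1[0]=1 -> L2[1][1]=1

Derivation:
vaddr = 14 = 0b00001110
Split: l1_idx=0, l2_idx=1, offset=6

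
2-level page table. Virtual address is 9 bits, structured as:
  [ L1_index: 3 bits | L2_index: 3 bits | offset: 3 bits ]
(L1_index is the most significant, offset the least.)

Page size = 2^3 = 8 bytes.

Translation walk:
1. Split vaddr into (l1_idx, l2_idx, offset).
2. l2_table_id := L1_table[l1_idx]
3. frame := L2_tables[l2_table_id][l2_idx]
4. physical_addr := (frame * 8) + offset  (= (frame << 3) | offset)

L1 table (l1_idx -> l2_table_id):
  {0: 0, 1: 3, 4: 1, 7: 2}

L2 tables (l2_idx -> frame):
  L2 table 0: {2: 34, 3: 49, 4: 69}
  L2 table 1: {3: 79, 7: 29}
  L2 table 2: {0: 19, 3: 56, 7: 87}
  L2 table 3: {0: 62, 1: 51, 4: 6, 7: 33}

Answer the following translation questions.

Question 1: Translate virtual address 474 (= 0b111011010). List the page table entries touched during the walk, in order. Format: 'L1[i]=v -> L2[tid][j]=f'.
vaddr = 474 = 0b111011010
Split: l1_idx=7, l2_idx=3, offset=2

Answer: L1[7]=2 -> L2[2][3]=56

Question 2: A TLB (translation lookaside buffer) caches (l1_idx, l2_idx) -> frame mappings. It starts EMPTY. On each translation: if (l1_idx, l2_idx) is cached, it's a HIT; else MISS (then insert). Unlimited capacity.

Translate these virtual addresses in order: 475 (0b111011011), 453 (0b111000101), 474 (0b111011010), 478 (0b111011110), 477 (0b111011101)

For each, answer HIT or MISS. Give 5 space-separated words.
vaddr=475: (7,3) not in TLB -> MISS, insert
vaddr=453: (7,0) not in TLB -> MISS, insert
vaddr=474: (7,3) in TLB -> HIT
vaddr=478: (7,3) in TLB -> HIT
vaddr=477: (7,3) in TLB -> HIT

Answer: MISS MISS HIT HIT HIT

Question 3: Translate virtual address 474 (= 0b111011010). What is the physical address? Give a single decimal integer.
Answer: 450

Derivation:
vaddr = 474 = 0b111011010
Split: l1_idx=7, l2_idx=3, offset=2
L1[7] = 2
L2[2][3] = 56
paddr = 56 * 8 + 2 = 450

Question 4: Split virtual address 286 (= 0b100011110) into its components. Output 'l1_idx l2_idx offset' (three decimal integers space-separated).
vaddr = 286 = 0b100011110
  top 3 bits -> l1_idx = 4
  next 3 bits -> l2_idx = 3
  bottom 3 bits -> offset = 6

Answer: 4 3 6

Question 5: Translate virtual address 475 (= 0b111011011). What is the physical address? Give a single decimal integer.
vaddr = 475 = 0b111011011
Split: l1_idx=7, l2_idx=3, offset=3
L1[7] = 2
L2[2][3] = 56
paddr = 56 * 8 + 3 = 451

Answer: 451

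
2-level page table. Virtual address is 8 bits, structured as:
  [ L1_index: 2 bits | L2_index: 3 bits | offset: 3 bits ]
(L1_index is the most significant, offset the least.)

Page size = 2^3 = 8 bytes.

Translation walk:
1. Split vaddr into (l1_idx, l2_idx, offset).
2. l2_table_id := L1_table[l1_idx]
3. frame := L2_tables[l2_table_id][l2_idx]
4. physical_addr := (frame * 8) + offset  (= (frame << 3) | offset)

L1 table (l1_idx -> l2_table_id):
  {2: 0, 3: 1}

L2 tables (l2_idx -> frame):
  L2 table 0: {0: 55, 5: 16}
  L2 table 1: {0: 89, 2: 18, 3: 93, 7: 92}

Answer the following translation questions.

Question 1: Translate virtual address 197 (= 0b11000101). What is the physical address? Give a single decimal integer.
Answer: 717

Derivation:
vaddr = 197 = 0b11000101
Split: l1_idx=3, l2_idx=0, offset=5
L1[3] = 1
L2[1][0] = 89
paddr = 89 * 8 + 5 = 717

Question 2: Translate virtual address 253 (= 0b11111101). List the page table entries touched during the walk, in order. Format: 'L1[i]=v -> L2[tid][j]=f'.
Answer: L1[3]=1 -> L2[1][7]=92

Derivation:
vaddr = 253 = 0b11111101
Split: l1_idx=3, l2_idx=7, offset=5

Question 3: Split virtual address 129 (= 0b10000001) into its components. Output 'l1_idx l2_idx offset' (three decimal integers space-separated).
vaddr = 129 = 0b10000001
  top 2 bits -> l1_idx = 2
  next 3 bits -> l2_idx = 0
  bottom 3 bits -> offset = 1

Answer: 2 0 1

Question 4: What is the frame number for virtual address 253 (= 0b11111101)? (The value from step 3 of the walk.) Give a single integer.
Answer: 92

Derivation:
vaddr = 253: l1_idx=3, l2_idx=7
L1[3] = 1; L2[1][7] = 92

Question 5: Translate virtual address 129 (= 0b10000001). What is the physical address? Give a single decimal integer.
vaddr = 129 = 0b10000001
Split: l1_idx=2, l2_idx=0, offset=1
L1[2] = 0
L2[0][0] = 55
paddr = 55 * 8 + 1 = 441

Answer: 441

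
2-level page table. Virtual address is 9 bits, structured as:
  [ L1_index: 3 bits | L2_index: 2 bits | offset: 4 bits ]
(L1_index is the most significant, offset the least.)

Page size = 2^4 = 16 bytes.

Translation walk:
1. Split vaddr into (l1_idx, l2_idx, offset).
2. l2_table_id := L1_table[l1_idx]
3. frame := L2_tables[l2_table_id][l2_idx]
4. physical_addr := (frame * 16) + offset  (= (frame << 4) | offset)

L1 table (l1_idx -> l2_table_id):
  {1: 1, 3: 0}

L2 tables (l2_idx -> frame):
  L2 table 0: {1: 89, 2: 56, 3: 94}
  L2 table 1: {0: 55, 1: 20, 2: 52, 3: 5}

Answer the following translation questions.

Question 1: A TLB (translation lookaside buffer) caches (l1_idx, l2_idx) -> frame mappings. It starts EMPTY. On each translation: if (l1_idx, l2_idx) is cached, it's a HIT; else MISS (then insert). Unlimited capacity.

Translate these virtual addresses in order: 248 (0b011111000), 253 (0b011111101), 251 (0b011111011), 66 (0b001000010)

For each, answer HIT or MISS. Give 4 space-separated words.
vaddr=248: (3,3) not in TLB -> MISS, insert
vaddr=253: (3,3) in TLB -> HIT
vaddr=251: (3,3) in TLB -> HIT
vaddr=66: (1,0) not in TLB -> MISS, insert

Answer: MISS HIT HIT MISS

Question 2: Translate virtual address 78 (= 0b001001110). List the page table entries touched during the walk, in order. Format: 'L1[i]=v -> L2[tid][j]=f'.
vaddr = 78 = 0b001001110
Split: l1_idx=1, l2_idx=0, offset=14

Answer: L1[1]=1 -> L2[1][0]=55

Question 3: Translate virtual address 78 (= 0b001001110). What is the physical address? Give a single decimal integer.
Answer: 894

Derivation:
vaddr = 78 = 0b001001110
Split: l1_idx=1, l2_idx=0, offset=14
L1[1] = 1
L2[1][0] = 55
paddr = 55 * 16 + 14 = 894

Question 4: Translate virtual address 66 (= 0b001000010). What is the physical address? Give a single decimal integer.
vaddr = 66 = 0b001000010
Split: l1_idx=1, l2_idx=0, offset=2
L1[1] = 1
L2[1][0] = 55
paddr = 55 * 16 + 2 = 882

Answer: 882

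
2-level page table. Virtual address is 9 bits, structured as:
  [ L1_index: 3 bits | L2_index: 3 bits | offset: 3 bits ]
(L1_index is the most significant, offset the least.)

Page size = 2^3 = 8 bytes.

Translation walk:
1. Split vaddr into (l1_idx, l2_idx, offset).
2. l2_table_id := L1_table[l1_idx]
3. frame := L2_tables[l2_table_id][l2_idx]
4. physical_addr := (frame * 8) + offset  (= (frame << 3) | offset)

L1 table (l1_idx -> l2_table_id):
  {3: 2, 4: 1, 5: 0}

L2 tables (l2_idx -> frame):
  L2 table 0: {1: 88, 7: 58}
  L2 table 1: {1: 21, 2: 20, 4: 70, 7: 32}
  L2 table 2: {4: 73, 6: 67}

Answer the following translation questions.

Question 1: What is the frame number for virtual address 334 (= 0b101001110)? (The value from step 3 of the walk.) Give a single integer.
Answer: 88

Derivation:
vaddr = 334: l1_idx=5, l2_idx=1
L1[5] = 0; L2[0][1] = 88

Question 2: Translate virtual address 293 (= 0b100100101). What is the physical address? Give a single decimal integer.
Answer: 565

Derivation:
vaddr = 293 = 0b100100101
Split: l1_idx=4, l2_idx=4, offset=5
L1[4] = 1
L2[1][4] = 70
paddr = 70 * 8 + 5 = 565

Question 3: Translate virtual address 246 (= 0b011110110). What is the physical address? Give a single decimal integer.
vaddr = 246 = 0b011110110
Split: l1_idx=3, l2_idx=6, offset=6
L1[3] = 2
L2[2][6] = 67
paddr = 67 * 8 + 6 = 542

Answer: 542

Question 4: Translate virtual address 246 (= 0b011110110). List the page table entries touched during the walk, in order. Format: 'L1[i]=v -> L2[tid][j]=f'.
Answer: L1[3]=2 -> L2[2][6]=67

Derivation:
vaddr = 246 = 0b011110110
Split: l1_idx=3, l2_idx=6, offset=6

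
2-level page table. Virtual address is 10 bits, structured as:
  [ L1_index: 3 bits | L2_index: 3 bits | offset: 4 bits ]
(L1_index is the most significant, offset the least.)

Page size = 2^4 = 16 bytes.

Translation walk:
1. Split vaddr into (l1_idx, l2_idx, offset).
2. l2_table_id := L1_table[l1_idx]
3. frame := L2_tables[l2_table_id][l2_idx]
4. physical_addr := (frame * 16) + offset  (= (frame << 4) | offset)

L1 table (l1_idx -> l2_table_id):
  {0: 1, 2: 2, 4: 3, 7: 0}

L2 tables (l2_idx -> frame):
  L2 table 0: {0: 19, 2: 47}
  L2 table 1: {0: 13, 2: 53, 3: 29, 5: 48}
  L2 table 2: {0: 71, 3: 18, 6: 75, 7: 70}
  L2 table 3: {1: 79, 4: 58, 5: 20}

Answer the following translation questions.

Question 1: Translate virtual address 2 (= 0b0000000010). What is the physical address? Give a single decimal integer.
Answer: 210

Derivation:
vaddr = 2 = 0b0000000010
Split: l1_idx=0, l2_idx=0, offset=2
L1[0] = 1
L2[1][0] = 13
paddr = 13 * 16 + 2 = 210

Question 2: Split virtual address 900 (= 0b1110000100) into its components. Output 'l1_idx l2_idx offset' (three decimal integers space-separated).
Answer: 7 0 4

Derivation:
vaddr = 900 = 0b1110000100
  top 3 bits -> l1_idx = 7
  next 3 bits -> l2_idx = 0
  bottom 4 bits -> offset = 4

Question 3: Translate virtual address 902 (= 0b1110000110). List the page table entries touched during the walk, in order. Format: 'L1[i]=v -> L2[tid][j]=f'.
Answer: L1[7]=0 -> L2[0][0]=19

Derivation:
vaddr = 902 = 0b1110000110
Split: l1_idx=7, l2_idx=0, offset=6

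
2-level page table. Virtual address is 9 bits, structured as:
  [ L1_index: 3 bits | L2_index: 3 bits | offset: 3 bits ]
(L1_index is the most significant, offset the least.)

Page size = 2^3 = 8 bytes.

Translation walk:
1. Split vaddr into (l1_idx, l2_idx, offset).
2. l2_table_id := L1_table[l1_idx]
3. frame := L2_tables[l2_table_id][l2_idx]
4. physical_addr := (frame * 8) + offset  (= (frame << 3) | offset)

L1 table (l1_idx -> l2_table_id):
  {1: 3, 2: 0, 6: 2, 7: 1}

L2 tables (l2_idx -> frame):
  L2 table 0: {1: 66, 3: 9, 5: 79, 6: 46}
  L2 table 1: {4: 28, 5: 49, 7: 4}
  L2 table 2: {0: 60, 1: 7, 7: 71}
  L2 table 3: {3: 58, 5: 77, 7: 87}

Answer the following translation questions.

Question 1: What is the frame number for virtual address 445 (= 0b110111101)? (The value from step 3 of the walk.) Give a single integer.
Answer: 71

Derivation:
vaddr = 445: l1_idx=6, l2_idx=7
L1[6] = 2; L2[2][7] = 71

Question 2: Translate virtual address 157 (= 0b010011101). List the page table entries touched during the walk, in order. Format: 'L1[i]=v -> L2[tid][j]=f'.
Answer: L1[2]=0 -> L2[0][3]=9

Derivation:
vaddr = 157 = 0b010011101
Split: l1_idx=2, l2_idx=3, offset=5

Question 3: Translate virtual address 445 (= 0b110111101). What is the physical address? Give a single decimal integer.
vaddr = 445 = 0b110111101
Split: l1_idx=6, l2_idx=7, offset=5
L1[6] = 2
L2[2][7] = 71
paddr = 71 * 8 + 5 = 573

Answer: 573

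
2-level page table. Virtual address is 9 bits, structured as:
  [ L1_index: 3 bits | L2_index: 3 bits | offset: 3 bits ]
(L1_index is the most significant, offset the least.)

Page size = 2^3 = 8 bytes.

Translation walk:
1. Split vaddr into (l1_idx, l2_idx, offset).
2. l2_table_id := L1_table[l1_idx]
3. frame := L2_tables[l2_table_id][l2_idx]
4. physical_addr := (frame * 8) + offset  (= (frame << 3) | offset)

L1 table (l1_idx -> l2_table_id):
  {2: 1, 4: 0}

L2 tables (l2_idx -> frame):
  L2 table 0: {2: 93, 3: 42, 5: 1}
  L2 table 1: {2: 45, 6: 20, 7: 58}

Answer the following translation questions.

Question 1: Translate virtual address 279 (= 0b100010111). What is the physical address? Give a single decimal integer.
Answer: 751

Derivation:
vaddr = 279 = 0b100010111
Split: l1_idx=4, l2_idx=2, offset=7
L1[4] = 0
L2[0][2] = 93
paddr = 93 * 8 + 7 = 751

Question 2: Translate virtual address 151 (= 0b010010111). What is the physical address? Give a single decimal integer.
vaddr = 151 = 0b010010111
Split: l1_idx=2, l2_idx=2, offset=7
L1[2] = 1
L2[1][2] = 45
paddr = 45 * 8 + 7 = 367

Answer: 367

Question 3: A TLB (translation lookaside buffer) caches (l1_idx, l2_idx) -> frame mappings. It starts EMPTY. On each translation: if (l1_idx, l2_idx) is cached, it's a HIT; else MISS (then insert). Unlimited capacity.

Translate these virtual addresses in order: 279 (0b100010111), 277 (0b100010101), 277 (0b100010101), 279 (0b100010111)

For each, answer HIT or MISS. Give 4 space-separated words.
Answer: MISS HIT HIT HIT

Derivation:
vaddr=279: (4,2) not in TLB -> MISS, insert
vaddr=277: (4,2) in TLB -> HIT
vaddr=277: (4,2) in TLB -> HIT
vaddr=279: (4,2) in TLB -> HIT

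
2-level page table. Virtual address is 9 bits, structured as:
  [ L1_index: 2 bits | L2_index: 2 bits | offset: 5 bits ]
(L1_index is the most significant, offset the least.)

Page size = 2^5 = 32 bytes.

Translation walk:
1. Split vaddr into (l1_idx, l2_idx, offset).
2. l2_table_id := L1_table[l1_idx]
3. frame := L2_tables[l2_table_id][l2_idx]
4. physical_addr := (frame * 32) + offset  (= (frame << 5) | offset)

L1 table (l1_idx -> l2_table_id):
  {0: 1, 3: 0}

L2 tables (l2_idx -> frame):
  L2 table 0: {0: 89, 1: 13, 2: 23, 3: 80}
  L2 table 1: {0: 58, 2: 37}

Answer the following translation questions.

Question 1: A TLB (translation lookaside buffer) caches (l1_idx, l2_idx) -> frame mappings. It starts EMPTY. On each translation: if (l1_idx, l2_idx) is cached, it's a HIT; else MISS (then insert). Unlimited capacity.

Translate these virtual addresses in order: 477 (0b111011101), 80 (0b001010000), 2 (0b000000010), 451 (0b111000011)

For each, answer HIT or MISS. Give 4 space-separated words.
Answer: MISS MISS MISS HIT

Derivation:
vaddr=477: (3,2) not in TLB -> MISS, insert
vaddr=80: (0,2) not in TLB -> MISS, insert
vaddr=2: (0,0) not in TLB -> MISS, insert
vaddr=451: (3,2) in TLB -> HIT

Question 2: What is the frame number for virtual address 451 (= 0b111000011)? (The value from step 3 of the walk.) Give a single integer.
Answer: 23

Derivation:
vaddr = 451: l1_idx=3, l2_idx=2
L1[3] = 0; L2[0][2] = 23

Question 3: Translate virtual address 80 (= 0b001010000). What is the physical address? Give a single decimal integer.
vaddr = 80 = 0b001010000
Split: l1_idx=0, l2_idx=2, offset=16
L1[0] = 1
L2[1][2] = 37
paddr = 37 * 32 + 16 = 1200

Answer: 1200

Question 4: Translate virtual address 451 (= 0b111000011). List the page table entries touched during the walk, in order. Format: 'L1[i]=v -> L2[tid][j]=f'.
vaddr = 451 = 0b111000011
Split: l1_idx=3, l2_idx=2, offset=3

Answer: L1[3]=0 -> L2[0][2]=23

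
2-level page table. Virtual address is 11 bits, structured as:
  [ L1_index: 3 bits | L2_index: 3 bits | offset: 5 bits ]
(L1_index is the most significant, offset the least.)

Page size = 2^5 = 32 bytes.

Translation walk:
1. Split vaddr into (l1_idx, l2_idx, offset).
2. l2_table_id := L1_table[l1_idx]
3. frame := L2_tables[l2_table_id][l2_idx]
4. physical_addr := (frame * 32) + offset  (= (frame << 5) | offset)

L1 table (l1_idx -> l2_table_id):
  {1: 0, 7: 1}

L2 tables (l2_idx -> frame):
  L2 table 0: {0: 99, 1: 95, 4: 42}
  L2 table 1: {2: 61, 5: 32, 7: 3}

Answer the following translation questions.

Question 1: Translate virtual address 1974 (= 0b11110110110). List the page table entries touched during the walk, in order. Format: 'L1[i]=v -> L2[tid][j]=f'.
Answer: L1[7]=1 -> L2[1][5]=32

Derivation:
vaddr = 1974 = 0b11110110110
Split: l1_idx=7, l2_idx=5, offset=22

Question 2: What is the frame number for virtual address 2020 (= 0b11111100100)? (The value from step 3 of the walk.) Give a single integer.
Answer: 3

Derivation:
vaddr = 2020: l1_idx=7, l2_idx=7
L1[7] = 1; L2[1][7] = 3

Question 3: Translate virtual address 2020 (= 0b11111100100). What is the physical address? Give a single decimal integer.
Answer: 100

Derivation:
vaddr = 2020 = 0b11111100100
Split: l1_idx=7, l2_idx=7, offset=4
L1[7] = 1
L2[1][7] = 3
paddr = 3 * 32 + 4 = 100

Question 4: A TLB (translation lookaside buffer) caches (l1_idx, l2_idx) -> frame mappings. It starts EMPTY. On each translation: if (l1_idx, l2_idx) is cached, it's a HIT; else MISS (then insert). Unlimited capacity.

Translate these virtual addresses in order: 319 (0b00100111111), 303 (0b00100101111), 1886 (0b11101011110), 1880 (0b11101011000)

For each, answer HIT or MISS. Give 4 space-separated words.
vaddr=319: (1,1) not in TLB -> MISS, insert
vaddr=303: (1,1) in TLB -> HIT
vaddr=1886: (7,2) not in TLB -> MISS, insert
vaddr=1880: (7,2) in TLB -> HIT

Answer: MISS HIT MISS HIT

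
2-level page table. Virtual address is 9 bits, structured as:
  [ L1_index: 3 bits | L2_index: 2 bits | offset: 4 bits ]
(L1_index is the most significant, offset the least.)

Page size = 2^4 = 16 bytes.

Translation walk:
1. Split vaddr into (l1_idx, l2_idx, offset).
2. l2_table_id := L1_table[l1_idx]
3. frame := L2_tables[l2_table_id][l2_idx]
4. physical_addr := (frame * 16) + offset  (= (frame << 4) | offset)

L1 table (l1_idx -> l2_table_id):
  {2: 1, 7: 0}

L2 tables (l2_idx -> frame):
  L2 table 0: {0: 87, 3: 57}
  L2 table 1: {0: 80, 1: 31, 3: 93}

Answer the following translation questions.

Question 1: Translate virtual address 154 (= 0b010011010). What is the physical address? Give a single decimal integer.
Answer: 506

Derivation:
vaddr = 154 = 0b010011010
Split: l1_idx=2, l2_idx=1, offset=10
L1[2] = 1
L2[1][1] = 31
paddr = 31 * 16 + 10 = 506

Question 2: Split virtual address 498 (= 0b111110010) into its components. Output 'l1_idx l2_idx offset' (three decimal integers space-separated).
Answer: 7 3 2

Derivation:
vaddr = 498 = 0b111110010
  top 3 bits -> l1_idx = 7
  next 2 bits -> l2_idx = 3
  bottom 4 bits -> offset = 2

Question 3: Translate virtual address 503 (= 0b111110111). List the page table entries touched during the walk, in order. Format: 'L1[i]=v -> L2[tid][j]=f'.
Answer: L1[7]=0 -> L2[0][3]=57

Derivation:
vaddr = 503 = 0b111110111
Split: l1_idx=7, l2_idx=3, offset=7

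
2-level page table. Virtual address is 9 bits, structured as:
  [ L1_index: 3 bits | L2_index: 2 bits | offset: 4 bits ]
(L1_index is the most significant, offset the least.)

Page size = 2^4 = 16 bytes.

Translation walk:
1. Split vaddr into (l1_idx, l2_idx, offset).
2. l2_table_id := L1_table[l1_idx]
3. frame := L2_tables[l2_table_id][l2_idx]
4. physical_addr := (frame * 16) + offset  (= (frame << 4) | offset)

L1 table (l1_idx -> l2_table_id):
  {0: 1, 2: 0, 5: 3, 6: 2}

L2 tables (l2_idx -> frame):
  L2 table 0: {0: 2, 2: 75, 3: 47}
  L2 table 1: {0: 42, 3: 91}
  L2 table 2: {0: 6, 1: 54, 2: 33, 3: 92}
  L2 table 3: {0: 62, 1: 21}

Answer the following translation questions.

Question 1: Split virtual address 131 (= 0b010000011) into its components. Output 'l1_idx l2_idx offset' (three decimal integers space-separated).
Answer: 2 0 3

Derivation:
vaddr = 131 = 0b010000011
  top 3 bits -> l1_idx = 2
  next 2 bits -> l2_idx = 0
  bottom 4 bits -> offset = 3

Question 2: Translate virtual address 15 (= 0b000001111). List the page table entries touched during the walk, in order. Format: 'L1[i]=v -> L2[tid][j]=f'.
Answer: L1[0]=1 -> L2[1][0]=42

Derivation:
vaddr = 15 = 0b000001111
Split: l1_idx=0, l2_idx=0, offset=15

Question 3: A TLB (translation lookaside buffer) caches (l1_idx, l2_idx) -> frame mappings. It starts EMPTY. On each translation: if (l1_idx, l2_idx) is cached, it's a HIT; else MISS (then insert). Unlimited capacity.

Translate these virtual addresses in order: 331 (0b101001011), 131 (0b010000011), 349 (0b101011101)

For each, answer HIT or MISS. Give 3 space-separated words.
Answer: MISS MISS MISS

Derivation:
vaddr=331: (5,0) not in TLB -> MISS, insert
vaddr=131: (2,0) not in TLB -> MISS, insert
vaddr=349: (5,1) not in TLB -> MISS, insert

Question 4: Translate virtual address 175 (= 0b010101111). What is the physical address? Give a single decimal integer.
vaddr = 175 = 0b010101111
Split: l1_idx=2, l2_idx=2, offset=15
L1[2] = 0
L2[0][2] = 75
paddr = 75 * 16 + 15 = 1215

Answer: 1215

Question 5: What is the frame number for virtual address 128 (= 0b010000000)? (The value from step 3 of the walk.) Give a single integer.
Answer: 2

Derivation:
vaddr = 128: l1_idx=2, l2_idx=0
L1[2] = 0; L2[0][0] = 2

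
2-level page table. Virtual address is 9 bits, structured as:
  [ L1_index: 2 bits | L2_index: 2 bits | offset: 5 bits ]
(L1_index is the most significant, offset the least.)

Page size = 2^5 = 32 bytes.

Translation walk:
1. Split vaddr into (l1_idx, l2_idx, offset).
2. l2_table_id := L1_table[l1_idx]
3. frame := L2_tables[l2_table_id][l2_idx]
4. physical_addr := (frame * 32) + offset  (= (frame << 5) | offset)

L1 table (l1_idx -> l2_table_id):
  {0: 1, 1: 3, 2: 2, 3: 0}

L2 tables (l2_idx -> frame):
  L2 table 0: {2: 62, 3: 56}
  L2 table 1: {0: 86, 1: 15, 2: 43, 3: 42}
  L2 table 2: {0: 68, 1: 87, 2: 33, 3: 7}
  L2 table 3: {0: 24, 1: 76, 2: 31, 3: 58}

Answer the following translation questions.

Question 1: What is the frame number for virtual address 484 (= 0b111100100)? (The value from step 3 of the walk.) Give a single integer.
Answer: 56

Derivation:
vaddr = 484: l1_idx=3, l2_idx=3
L1[3] = 0; L2[0][3] = 56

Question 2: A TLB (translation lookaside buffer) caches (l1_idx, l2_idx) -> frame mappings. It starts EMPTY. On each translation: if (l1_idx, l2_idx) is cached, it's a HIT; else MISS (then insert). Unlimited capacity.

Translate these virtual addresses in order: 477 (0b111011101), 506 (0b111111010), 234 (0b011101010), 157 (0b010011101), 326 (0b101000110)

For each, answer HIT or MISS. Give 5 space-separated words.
vaddr=477: (3,2) not in TLB -> MISS, insert
vaddr=506: (3,3) not in TLB -> MISS, insert
vaddr=234: (1,3) not in TLB -> MISS, insert
vaddr=157: (1,0) not in TLB -> MISS, insert
vaddr=326: (2,2) not in TLB -> MISS, insert

Answer: MISS MISS MISS MISS MISS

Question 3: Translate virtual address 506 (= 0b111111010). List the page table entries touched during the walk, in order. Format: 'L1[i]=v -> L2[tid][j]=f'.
vaddr = 506 = 0b111111010
Split: l1_idx=3, l2_idx=3, offset=26

Answer: L1[3]=0 -> L2[0][3]=56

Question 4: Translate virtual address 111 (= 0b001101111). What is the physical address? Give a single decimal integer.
Answer: 1359

Derivation:
vaddr = 111 = 0b001101111
Split: l1_idx=0, l2_idx=3, offset=15
L1[0] = 1
L2[1][3] = 42
paddr = 42 * 32 + 15 = 1359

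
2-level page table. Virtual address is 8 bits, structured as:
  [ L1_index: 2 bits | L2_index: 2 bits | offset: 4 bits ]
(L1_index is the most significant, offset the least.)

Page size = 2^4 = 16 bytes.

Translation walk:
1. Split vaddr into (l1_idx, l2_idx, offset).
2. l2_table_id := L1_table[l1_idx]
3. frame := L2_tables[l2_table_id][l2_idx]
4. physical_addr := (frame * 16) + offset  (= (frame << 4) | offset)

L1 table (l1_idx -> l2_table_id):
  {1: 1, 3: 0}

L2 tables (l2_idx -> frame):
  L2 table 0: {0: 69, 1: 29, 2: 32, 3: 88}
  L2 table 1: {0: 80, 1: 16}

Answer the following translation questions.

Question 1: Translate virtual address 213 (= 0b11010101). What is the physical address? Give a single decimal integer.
Answer: 469

Derivation:
vaddr = 213 = 0b11010101
Split: l1_idx=3, l2_idx=1, offset=5
L1[3] = 0
L2[0][1] = 29
paddr = 29 * 16 + 5 = 469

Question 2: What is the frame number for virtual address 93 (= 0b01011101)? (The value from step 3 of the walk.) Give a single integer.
vaddr = 93: l1_idx=1, l2_idx=1
L1[1] = 1; L2[1][1] = 16

Answer: 16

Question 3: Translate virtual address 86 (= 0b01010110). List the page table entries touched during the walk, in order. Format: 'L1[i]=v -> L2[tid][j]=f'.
Answer: L1[1]=1 -> L2[1][1]=16

Derivation:
vaddr = 86 = 0b01010110
Split: l1_idx=1, l2_idx=1, offset=6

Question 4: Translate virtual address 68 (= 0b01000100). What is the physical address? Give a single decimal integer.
vaddr = 68 = 0b01000100
Split: l1_idx=1, l2_idx=0, offset=4
L1[1] = 1
L2[1][0] = 80
paddr = 80 * 16 + 4 = 1284

Answer: 1284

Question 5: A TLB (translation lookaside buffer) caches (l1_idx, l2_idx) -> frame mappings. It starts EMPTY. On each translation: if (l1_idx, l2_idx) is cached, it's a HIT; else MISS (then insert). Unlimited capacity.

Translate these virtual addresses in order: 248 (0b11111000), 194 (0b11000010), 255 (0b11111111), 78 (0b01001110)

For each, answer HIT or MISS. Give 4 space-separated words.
vaddr=248: (3,3) not in TLB -> MISS, insert
vaddr=194: (3,0) not in TLB -> MISS, insert
vaddr=255: (3,3) in TLB -> HIT
vaddr=78: (1,0) not in TLB -> MISS, insert

Answer: MISS MISS HIT MISS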